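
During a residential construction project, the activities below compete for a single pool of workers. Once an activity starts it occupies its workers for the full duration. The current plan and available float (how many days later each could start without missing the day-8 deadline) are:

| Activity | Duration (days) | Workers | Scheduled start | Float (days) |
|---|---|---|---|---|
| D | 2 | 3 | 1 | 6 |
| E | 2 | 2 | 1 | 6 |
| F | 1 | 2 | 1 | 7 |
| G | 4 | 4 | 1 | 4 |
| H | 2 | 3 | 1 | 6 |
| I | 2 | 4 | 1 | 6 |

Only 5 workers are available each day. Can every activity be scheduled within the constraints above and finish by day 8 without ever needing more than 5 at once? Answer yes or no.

Total worker-days = 42; over 8 days the average is 42/8 > 5, so some day must exceed 5.

no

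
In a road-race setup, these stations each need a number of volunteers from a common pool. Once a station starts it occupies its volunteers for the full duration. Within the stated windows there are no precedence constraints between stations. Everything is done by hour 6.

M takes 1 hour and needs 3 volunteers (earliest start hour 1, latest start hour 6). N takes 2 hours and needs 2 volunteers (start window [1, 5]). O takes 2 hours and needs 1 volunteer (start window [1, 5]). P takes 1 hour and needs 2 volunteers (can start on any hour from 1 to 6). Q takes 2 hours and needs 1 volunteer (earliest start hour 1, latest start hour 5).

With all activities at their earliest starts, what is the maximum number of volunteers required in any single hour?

9

Early-start schedule: M@1, N@1, O@1, P@1, Q@1.
Load per hour: hour 1: 9, hour 2: 4, hour 3: 0, hour 4: 0, hour 5: 0, hour 6: 0.
Peak is 9.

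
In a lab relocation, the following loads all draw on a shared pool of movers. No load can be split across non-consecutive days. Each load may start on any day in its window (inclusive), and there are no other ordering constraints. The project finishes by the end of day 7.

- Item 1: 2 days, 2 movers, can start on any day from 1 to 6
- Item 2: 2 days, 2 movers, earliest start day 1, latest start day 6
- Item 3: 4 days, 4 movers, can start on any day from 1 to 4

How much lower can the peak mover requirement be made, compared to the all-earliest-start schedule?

Early-start peak: d1:8  d2:8  d3:4  d4:4  d5:0  d6:0  d7:0 ⇒ 8.
Leveled (Item 1@1, Item 2@1, Item 3@3): d1:4  d2:4  d3:4  d4:4  d5:4  d6:4  d7:0 ⇒ 4.
Reduction 8 − 4 = 4.

4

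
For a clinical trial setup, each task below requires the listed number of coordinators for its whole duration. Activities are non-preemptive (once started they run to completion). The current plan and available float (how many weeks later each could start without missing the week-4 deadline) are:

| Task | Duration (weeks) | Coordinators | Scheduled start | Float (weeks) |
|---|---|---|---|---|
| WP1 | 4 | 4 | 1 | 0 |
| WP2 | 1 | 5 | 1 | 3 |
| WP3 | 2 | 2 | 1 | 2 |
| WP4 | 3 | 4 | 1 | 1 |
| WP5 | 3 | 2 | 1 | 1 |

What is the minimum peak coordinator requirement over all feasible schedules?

12

Early-start (WP1@1, WP2@1, WP3@1, WP4@1, WP5@1) gives peak 17: w1:17  w2:12  w3:10  w4:4.
Shift WP4→2, WP5→2.
Schedule WP1@1, WP2@1, WP3@1, WP4@2, WP5@2: w1:11  w2:12  w3:10  w4:10 — peak 12.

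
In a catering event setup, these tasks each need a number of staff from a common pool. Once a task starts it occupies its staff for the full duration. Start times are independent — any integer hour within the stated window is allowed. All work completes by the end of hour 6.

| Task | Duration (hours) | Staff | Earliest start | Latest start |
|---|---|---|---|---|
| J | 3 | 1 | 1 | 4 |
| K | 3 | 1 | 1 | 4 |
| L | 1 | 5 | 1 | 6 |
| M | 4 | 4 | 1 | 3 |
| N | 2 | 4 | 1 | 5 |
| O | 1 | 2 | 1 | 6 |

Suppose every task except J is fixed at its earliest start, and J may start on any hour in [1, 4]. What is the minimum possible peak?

16

J@1: h1:17  h2:10  h3:6  h4:4  h5:0  h6:0 → peak 17
J@2: h1:16  h2:10  h3:6  h4:5  h5:0  h6:0 → peak 16
J@3: h1:16  h2:9  h3:6  h4:5  h5:1  h6:0 → peak 16
J@4: h1:16  h2:9  h3:5  h4:5  h5:1  h6:1 → peak 16
Best is J@2, peak 16.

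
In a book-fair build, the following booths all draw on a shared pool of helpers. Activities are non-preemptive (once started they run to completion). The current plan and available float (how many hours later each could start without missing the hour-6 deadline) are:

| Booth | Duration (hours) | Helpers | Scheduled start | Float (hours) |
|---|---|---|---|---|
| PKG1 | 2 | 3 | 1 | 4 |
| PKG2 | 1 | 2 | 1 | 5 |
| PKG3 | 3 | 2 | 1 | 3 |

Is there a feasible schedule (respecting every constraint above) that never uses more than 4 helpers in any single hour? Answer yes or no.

Schedule PKG1@1, PKG2@3, PKG3@4: h1:3  h2:3  h3:2  h4:2  h5:2  h6:2 — peak 3 ≤ 4.

yes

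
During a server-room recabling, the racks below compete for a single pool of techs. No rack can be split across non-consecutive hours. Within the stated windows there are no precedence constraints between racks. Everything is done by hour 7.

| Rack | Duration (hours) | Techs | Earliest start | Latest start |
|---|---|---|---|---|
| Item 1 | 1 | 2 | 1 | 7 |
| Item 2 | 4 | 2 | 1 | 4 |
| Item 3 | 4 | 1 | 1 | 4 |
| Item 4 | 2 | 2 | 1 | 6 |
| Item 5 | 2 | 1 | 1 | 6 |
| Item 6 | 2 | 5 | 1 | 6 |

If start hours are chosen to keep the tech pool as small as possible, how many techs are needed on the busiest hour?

Early-start (Item 1@1, Item 2@1, Item 3@1, Item 4@1, Item 5@1, Item 6@1) gives peak 13: h1:13  h2:11  h3:3  h4:3  h5:0  h6:0  h7:0.
Shift Item 4→2, Item 5→4, Item 6→6.
Schedule Item 1@1, Item 2@1, Item 3@1, Item 4@2, Item 5@4, Item 6@6: h1:5  h2:5  h3:5  h4:4  h5:1  h6:5  h7:5 — peak 5.
Total tech-hours = 30 over 7 hours ⇒ peak ≥ ⌈30/7⌉ = 5, so 5 is optimal.

5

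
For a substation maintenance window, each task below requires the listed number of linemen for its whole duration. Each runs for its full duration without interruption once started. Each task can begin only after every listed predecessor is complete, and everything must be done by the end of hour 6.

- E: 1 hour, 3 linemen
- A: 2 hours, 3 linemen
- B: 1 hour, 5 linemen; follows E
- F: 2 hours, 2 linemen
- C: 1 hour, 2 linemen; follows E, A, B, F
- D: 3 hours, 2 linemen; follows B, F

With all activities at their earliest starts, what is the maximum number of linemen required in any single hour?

10

Early-start schedule: E@1, A@1, B@2, F@1, C@3, D@3.
Load per hour: hour 1: 8, hour 2: 10, hour 3: 4, hour 4: 2, hour 5: 2, hour 6: 0.
Peak is 10.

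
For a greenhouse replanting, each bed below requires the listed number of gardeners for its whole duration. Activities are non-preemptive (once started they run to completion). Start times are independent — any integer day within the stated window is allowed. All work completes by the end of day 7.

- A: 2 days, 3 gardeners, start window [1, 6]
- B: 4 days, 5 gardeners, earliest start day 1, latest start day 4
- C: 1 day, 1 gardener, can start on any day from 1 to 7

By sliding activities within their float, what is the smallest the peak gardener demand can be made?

5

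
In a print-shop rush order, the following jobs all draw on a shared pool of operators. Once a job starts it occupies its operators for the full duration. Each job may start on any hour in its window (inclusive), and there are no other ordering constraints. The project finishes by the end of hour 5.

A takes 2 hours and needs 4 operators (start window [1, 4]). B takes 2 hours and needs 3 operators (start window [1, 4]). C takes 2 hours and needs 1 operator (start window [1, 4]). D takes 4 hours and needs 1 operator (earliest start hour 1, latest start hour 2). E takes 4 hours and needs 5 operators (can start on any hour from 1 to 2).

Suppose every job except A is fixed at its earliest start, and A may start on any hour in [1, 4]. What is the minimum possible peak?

10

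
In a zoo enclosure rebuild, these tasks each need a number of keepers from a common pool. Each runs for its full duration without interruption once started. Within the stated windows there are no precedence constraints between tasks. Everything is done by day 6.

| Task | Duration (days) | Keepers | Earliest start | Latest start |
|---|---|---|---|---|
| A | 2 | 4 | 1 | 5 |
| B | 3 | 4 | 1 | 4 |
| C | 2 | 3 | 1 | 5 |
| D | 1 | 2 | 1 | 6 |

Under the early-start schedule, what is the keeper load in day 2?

At early start, day 2 has: A, B, C.
Demand: 4 + 4 + 3 = 11.

11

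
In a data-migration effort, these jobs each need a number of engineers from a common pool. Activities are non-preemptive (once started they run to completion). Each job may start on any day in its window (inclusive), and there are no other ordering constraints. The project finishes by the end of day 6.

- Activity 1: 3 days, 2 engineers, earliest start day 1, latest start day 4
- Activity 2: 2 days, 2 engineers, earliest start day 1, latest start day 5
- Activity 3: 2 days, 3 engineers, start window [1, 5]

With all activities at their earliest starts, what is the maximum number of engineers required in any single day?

7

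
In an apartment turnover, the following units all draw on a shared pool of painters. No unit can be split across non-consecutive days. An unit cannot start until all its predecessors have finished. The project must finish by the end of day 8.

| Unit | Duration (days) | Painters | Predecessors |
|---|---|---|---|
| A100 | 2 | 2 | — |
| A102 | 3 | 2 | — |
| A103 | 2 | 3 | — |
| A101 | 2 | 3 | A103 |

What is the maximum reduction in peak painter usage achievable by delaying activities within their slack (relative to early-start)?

Early-start peak: d1:7  d2:7  d3:5  d4:3  d5:0  d6:0  d7:0  d8:0 ⇒ 7.
Leveled (A100@1, A102@1, A103@4, A101@6): d1:4  d2:4  d3:2  d4:3  d5:3  d6:3  d7:3  d8:0 ⇒ 4.
Reduction 7 − 4 = 3.

3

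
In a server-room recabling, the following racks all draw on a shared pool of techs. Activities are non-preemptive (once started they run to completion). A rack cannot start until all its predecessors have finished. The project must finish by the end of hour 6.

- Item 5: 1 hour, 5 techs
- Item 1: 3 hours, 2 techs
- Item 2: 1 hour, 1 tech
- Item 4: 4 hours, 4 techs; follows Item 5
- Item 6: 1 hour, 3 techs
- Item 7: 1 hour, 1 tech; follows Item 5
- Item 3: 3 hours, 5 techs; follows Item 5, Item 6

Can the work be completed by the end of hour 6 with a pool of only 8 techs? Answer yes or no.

The minimum achievable peak is 9; 8 < 9, so no feasible schedule stays within the cap.

no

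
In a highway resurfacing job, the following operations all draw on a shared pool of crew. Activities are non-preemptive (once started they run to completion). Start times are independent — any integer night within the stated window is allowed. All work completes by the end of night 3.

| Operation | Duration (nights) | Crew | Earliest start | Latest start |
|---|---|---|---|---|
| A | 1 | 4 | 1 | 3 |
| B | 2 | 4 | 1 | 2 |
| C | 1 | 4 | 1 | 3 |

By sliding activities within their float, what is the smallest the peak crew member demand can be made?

Early-start (A@1, B@1, C@1) gives peak 12: n1:12  n2:4  n3:0.
Shift C→2.
Schedule A@1, B@1, C@2: n1:8  n2:8  n3:0 — peak 8.
No arrangement of the 18 feasible schedules does better.

8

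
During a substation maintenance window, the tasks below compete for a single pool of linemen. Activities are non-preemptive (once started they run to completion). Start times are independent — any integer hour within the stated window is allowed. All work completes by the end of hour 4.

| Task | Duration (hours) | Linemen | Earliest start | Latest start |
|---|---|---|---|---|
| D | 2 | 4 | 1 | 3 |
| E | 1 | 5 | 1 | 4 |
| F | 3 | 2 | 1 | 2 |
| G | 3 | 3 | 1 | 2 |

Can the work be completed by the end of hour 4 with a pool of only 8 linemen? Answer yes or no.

no

The minimum achievable peak is 9; 8 < 9, so no feasible schedule stays within the cap.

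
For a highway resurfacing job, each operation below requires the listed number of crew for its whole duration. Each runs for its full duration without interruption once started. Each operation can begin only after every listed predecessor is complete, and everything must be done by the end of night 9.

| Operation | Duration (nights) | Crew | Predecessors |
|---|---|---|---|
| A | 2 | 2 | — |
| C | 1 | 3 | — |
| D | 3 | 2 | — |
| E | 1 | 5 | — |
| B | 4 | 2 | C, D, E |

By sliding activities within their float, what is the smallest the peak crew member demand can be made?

5

Early-start (A@1, C@1, D@1, E@1, B@4) gives peak 12: n1:12  n2:4  n3:2  n4:2  n5:2  n6:2  n7:2  n8:0  n9:0.
Shift D→2, E→5, B→6.
Schedule A@1, C@1, D@2, E@5, B@6: n1:5  n2:4  n3:2  n4:2  n5:5  n6:2  n7:2  n8:2  n9:2 — peak 5.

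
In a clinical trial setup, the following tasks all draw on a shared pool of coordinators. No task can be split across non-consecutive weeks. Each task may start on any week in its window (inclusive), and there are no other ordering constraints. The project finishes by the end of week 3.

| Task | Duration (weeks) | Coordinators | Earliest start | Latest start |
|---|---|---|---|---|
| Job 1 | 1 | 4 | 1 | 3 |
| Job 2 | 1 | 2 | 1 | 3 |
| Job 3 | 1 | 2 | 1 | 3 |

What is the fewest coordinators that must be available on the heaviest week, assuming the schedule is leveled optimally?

4

Early-start (Job 1@1, Job 2@1, Job 3@1) gives peak 8: w1:8  w2:0  w3:0.
Shift Job 2→2, Job 3→2.
Schedule Job 1@1, Job 2@2, Job 3@2: w1:4  w2:4  w3:0 — peak 4.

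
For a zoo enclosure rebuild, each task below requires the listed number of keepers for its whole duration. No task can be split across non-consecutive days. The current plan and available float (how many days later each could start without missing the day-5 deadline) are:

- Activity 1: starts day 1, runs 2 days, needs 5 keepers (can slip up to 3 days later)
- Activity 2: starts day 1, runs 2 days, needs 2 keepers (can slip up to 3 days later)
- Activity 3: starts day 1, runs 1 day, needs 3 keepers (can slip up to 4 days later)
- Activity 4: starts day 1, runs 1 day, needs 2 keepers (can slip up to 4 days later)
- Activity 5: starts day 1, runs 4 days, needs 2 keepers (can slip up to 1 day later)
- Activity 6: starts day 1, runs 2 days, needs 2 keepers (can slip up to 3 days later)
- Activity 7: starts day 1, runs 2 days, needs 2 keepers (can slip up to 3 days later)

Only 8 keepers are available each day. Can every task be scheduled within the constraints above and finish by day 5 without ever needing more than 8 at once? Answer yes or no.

yes

Schedule Activity 1@1, Activity 2@3, Activity 3@1, Activity 4@3, Activity 5@2, Activity 6@3, Activity 7@4: d1:8  d2:7  d3:8  d4:8  d5:4 — peak 8 ≤ 8.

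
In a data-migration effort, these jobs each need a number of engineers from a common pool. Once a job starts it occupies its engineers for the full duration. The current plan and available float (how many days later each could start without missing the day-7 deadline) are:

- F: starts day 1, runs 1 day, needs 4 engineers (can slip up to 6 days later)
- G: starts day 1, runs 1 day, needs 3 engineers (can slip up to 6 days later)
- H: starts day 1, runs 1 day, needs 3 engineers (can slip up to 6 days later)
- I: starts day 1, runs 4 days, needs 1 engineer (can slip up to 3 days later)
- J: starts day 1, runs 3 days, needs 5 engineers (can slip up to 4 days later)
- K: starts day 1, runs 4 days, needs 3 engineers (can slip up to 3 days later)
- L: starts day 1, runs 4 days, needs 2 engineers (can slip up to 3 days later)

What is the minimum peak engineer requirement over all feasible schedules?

Early-start (F@1, G@1, H@1, I@1, J@1, K@1, L@1) gives peak 21: d1:21  d2:11  d3:11  d4:6  d5:0  d6:0  d7:0.
Shift G→2, H→3, J→5, L→4.
Schedule F@1, G@2, H@3, I@1, J@5, K@1, L@4: d1:8  d2:7  d3:7  d4:6  d5:7  d6:7  d7:7 — peak 8.

8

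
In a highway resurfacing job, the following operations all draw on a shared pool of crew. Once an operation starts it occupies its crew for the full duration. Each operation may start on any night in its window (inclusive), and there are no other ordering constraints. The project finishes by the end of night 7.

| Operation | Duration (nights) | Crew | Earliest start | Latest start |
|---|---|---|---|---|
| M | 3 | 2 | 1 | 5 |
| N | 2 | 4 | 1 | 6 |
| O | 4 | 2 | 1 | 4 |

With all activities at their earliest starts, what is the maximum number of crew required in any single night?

8

Early-start schedule: M@1, N@1, O@1.
Load per night: night 1: 8, night 2: 8, night 3: 4, night 4: 2, night 5: 0, night 6: 0, night 7: 0.
Peak is 8.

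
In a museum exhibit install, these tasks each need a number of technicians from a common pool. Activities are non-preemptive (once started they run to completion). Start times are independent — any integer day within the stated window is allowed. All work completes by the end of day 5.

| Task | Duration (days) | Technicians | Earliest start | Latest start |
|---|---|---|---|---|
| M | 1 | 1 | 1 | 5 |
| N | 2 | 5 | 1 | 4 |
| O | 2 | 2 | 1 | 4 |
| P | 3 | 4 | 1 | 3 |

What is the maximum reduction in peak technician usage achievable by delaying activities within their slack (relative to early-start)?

6

Early-start peak: d1:12  d2:11  d3:4  d4:0  d5:0 ⇒ 12.
Leveled (M@1, N@1, O@3, P@3): d1:6  d2:5  d3:6  d4:6  d5:4 ⇒ 6.
Reduction 12 − 6 = 6.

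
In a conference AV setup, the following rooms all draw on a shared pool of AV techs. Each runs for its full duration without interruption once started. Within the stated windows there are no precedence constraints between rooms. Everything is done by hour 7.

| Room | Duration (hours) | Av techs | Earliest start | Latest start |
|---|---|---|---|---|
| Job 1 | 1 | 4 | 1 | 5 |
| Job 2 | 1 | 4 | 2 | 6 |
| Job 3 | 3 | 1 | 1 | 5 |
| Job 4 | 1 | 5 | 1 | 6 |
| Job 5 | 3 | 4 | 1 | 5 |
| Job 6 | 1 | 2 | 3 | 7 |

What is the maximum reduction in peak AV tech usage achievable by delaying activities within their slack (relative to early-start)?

9

Early-start peak: h1:14  h2:9  h3:7  h4:0  h5:0  h6:0  h7:0 ⇒ 14.
Leveled (Job 1@1, Job 2@2, Job 3@1, Job 4@4, Job 5@5, Job 6@3): h1:5  h2:5  h3:3  h4:5  h5:4  h6:4  h7:4 ⇒ 5.
Reduction 14 − 5 = 9.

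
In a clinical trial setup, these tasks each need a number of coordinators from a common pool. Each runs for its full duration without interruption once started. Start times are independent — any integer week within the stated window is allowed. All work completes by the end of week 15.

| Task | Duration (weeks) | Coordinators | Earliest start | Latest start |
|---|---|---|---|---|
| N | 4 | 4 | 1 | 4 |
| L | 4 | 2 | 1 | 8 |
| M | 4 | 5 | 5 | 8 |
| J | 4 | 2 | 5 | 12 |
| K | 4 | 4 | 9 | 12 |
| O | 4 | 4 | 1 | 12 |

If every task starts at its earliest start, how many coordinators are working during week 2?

10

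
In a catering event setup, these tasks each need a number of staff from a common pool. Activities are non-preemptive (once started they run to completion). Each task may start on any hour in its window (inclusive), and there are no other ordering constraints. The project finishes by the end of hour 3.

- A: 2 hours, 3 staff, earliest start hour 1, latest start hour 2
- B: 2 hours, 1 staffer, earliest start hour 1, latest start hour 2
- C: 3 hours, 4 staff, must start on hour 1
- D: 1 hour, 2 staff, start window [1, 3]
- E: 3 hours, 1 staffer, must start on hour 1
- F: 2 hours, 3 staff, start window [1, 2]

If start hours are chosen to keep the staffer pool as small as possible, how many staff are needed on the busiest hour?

Early-start (A@1, B@1, C@1, D@1, E@1, F@1) gives peak 14: h1:14  h2:12  h3:5.
Shift F→2.
Schedule A@1, B@1, C@1, D@1, E@1, F@2: h1:11  h2:12  h3:8 — peak 12.
No arrangement of the 24 feasible schedules does better.

12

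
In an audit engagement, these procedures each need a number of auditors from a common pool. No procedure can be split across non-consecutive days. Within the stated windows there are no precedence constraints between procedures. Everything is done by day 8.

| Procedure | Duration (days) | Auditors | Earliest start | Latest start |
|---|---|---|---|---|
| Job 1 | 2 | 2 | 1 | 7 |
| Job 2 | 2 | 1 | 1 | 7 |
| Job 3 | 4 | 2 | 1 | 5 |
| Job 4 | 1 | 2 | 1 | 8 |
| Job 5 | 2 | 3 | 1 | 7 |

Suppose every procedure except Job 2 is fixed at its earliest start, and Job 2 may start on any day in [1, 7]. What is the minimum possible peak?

Job 2@1: d1:10  d2:8  d3:2  d4:2  d5:0  d6:0  d7:0  d8:0 → peak 10
Job 2@2: d1:9  d2:8  d3:3  d4:2  d5:0  d6:0  d7:0  d8:0 → peak 9
Job 2@3: d1:9  d2:7  d3:3  d4:3  d5:0  d6:0  d7:0  d8:0 → peak 9
Job 2@4: d1:9  d2:7  d3:2  d4:3  d5:1  d6:0  d7:0  d8:0 → peak 9
Job 2@5: d1:9  d2:7  d3:2  d4:2  d5:1  d6:1  d7:0  d8:0 → peak 9
Job 2@6: d1:9  d2:7  d3:2  d4:2  d5:0  d6:1  d7:1  d8:0 → peak 9
Job 2@7: d1:9  d2:7  d3:2  d4:2  d5:0  d6:0  d7:1  d8:1 → peak 9
Best is Job 2@2, peak 9.

9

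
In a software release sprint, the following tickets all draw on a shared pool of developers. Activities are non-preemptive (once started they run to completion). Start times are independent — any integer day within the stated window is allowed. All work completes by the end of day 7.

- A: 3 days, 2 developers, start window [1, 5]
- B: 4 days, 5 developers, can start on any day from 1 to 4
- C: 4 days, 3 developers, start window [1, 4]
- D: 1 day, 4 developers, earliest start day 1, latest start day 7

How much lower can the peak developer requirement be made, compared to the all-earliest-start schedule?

Early-start peak: d1:14  d2:10  d3:10  d4:8  d5:0  d6:0  d7:0 ⇒ 14.
Leveled (A@1, B@1, C@4, D@5): d1:7  d2:7  d3:7  d4:8  d5:7  d6:3  d7:3 ⇒ 8.
Reduction 14 − 8 = 6.

6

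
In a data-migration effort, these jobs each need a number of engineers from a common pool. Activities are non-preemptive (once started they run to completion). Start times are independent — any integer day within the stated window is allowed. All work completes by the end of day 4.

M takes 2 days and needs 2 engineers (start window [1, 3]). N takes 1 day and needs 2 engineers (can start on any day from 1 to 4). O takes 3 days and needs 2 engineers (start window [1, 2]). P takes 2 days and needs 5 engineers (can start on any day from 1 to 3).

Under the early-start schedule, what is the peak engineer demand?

Early-start schedule: M@1, N@1, O@1, P@1.
Load per day: day 1: 11, day 2: 9, day 3: 2, day 4: 0.
Peak is 11.

11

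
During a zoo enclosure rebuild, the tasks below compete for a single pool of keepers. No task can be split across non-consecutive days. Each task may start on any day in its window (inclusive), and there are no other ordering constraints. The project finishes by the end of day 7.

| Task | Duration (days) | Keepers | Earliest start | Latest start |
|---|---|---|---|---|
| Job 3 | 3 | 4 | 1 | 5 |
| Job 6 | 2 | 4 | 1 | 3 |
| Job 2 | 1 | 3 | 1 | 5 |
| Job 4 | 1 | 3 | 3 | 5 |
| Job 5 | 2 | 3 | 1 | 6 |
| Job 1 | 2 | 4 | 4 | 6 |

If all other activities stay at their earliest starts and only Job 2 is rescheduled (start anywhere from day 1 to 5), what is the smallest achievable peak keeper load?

11

Job 2@1: d1:14  d2:11  d3:7  d4:4  d5:4  d6:0  d7:0 → peak 14
Job 2@2: d1:11  d2:14  d3:7  d4:4  d5:4  d6:0  d7:0 → peak 14
Job 2@3: d1:11  d2:11  d3:10  d4:4  d5:4  d6:0  d7:0 → peak 11
Job 2@4: d1:11  d2:11  d3:7  d4:7  d5:4  d6:0  d7:0 → peak 11
Job 2@5: d1:11  d2:11  d3:7  d4:4  d5:7  d6:0  d7:0 → peak 11
Best is Job 2@3, peak 11.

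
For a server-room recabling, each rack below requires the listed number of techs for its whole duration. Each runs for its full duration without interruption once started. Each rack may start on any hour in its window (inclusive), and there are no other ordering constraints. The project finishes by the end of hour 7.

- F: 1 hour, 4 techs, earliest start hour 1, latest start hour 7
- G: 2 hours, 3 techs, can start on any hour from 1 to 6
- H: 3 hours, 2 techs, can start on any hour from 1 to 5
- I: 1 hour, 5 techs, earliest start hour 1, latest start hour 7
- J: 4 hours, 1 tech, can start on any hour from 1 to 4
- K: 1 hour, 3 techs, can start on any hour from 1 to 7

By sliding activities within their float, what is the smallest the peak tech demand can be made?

Early-start (F@1, G@1, H@1, I@1, J@1, K@1) gives peak 18: h1:18  h2:6  h3:3  h4:1  h5:0  h6:0  h7:0.
Shift G→2, H→4, I→7, K→5.
Schedule F@1, G@2, H@4, I@7, J@1, K@5: h1:5  h2:4  h3:4  h4:3  h5:5  h6:2  h7:5 — peak 5.

5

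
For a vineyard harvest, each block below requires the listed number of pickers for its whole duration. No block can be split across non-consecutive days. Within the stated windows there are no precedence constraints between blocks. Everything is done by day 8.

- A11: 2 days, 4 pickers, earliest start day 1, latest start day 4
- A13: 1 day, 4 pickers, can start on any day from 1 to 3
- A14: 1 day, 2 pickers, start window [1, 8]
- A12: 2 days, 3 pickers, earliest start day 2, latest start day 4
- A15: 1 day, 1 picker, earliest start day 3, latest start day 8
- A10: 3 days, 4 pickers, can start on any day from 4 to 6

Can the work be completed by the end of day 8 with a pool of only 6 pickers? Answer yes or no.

yes

Schedule A11@1, A13@3, A14@4, A12@4, A15@3, A10@6: d1:4  d2:4  d3:5  d4:5  d5:3  d6:4  d7:4  d8:4 — peak 5 ≤ 6.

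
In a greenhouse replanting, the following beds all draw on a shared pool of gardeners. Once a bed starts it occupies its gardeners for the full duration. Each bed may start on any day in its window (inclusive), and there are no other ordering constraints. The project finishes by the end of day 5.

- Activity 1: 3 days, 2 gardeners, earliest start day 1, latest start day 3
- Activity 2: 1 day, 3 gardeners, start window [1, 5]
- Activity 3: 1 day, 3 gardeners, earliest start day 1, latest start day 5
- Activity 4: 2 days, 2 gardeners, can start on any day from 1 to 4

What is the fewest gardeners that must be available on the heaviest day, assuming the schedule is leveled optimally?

Early-start (Activity 1@1, Activity 2@1, Activity 3@1, Activity 4@1) gives peak 10: d1:10  d2:4  d3:2  d4:0  d5:0.
Shift Activity 2→4, Activity 3→5.
Schedule Activity 1@1, Activity 2@4, Activity 3@5, Activity 4@1: d1:4  d2:4  d3:2  d4:3  d5:3 — peak 4.
Total gardener-days = 16 over 5 days ⇒ peak ≥ ⌈16/5⌉ = 4, so 4 is optimal.

4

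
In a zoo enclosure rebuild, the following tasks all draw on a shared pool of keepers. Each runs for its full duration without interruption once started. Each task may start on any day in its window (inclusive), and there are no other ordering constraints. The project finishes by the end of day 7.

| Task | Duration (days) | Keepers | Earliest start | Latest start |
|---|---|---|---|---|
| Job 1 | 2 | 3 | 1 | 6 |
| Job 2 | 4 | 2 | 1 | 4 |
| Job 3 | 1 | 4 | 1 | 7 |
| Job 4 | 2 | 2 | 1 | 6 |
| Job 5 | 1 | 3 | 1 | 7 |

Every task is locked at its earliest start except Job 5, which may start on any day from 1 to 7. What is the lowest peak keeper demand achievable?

11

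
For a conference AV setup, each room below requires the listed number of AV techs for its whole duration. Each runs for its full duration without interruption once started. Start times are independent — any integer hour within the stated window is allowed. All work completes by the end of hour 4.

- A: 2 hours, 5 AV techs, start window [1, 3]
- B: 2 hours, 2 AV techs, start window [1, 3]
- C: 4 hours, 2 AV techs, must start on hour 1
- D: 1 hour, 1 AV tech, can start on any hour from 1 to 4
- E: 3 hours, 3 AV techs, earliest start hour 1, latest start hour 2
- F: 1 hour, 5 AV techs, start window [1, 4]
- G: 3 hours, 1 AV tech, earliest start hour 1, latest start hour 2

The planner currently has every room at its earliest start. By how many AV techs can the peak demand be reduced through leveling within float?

Early-start peak: h1:19  h2:13  h3:6  h4:2 ⇒ 19.
Leveled (A@1, B@3, C@1, D@1, E@1, F@4, G@2): h1:11  h2:11  h3:8  h4:10 ⇒ 11.
Reduction 19 − 11 = 8.

8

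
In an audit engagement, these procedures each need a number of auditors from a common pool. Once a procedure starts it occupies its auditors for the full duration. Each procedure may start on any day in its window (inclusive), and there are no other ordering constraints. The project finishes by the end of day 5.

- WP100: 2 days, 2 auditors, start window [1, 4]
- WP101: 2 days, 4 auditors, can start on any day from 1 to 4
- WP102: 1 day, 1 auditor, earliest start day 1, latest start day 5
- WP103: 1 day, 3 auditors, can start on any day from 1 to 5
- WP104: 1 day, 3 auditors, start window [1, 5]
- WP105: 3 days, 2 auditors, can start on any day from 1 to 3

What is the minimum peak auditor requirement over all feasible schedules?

Early-start (WP100@1, WP101@1, WP102@1, WP103@1, WP104@1, WP105@1) gives peak 15: d1:15  d2:8  d3:2  d4:0  d5:0.
Shift WP102→3, WP103→3, WP104→4, WP105→3.
Schedule WP100@1, WP101@1, WP102@3, WP103@3, WP104@4, WP105@3: d1:6  d2:6  d3:6  d4:5  d5:2 — peak 6.

6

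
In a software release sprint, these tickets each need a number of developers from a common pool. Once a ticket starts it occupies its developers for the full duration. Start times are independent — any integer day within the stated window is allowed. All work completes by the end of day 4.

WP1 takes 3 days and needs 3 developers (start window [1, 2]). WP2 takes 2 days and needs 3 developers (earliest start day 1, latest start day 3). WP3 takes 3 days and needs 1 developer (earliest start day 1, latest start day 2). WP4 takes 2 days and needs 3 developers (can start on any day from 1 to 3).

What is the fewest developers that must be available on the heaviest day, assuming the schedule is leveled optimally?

Early-start (WP1@1, WP2@1, WP3@1, WP4@1) gives peak 10: d1:10  d2:10  d3:4  d4:0.
Shift WP4→3.
Schedule WP1@1, WP2@1, WP3@1, WP4@3: d1:7  d2:7  d3:7  d4:3 — peak 7.

7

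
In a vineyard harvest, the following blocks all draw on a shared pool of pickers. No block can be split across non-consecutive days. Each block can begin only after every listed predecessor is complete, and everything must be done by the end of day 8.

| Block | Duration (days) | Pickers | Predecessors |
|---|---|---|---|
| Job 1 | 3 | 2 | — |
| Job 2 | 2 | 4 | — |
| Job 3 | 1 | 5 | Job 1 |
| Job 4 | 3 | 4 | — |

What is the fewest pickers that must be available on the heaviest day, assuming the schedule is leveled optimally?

Early-start (Job 1@1, Job 2@1, Job 3@4, Job 4@1) gives peak 10: d1:10  d2:10  d3:6  d4:5  d5:0  d6:0  d7:0  d8:0.
Shift Job 4→5.
Schedule Job 1@1, Job 2@1, Job 3@4, Job 4@5: d1:6  d2:6  d3:2  d4:5  d5:4  d6:4  d7:4  d8:0 — peak 6.

6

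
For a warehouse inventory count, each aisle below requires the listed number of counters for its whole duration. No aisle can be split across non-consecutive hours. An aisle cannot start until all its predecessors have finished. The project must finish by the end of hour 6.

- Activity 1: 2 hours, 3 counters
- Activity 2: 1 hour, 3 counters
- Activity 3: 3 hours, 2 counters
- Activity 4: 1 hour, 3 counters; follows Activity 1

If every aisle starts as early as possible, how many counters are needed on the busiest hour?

8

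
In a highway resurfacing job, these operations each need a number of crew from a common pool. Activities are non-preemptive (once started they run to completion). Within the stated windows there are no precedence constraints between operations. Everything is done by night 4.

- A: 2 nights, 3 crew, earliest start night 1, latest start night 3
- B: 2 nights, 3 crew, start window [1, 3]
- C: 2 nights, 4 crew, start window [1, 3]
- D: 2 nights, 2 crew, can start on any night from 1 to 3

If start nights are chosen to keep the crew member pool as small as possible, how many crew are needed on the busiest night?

Early-start (A@1, B@1, C@1, D@1) gives peak 12: n1:12  n2:12  n3:0  n4:0.
Shift C→3, D→3.
Schedule A@1, B@1, C@3, D@3: n1:6  n2:6  n3:6  n4:6 — peak 6.
Total crew member-nights = 24 over 4 nights ⇒ peak ≥ ⌈24/4⌉ = 6, so 6 is optimal.

6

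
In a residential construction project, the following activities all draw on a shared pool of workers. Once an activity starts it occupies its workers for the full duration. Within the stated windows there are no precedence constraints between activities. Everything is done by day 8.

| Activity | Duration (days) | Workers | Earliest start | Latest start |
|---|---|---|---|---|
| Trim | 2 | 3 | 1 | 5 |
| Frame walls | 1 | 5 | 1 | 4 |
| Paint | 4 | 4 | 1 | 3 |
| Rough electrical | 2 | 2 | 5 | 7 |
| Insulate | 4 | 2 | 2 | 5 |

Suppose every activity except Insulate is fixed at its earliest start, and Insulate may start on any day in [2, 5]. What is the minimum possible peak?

Insulate@2: d1:12  d2:9  d3:6  d4:6  d5:4  d6:2  d7:0  d8:0 → peak 12
Insulate@3: d1:12  d2:7  d3:6  d4:6  d5:4  d6:4  d7:0  d8:0 → peak 12
Insulate@4: d1:12  d2:7  d3:4  d4:6  d5:4  d6:4  d7:2  d8:0 → peak 12
Insulate@5: d1:12  d2:7  d3:4  d4:4  d5:4  d6:4  d7:2  d8:2 → peak 12
Best is Insulate@2, peak 12.

12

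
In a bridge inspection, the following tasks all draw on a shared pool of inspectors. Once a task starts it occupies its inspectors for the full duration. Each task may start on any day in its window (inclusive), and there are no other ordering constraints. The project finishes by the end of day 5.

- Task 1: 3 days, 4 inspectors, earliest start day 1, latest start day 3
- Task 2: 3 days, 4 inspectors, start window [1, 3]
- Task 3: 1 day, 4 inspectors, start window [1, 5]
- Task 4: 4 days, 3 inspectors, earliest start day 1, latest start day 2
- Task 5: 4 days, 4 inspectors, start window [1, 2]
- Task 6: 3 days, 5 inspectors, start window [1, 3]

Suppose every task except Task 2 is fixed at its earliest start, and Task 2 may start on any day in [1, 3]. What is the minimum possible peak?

20

Task 2@1: d1:24  d2:20  d3:20  d4:7  d5:0 → peak 24
Task 2@2: d1:20  d2:20  d3:20  d4:11  d5:0 → peak 20
Task 2@3: d1:20  d2:16  d3:20  d4:11  d5:4 → peak 20
Best is Task 2@2, peak 20.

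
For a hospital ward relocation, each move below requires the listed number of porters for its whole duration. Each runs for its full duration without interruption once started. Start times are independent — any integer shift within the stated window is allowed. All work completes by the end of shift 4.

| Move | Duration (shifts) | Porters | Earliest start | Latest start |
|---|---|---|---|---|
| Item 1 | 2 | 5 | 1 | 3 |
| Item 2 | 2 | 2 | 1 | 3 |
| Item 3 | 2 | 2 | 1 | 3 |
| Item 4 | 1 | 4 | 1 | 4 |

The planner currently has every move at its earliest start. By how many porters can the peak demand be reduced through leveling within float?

6

Early-start peak: s1:13  s2:9  s3:0  s4:0 ⇒ 13.
Leveled (Item 1@1, Item 2@1, Item 3@3, Item 4@3): s1:7  s2:7  s3:6  s4:2 ⇒ 7.
Reduction 13 − 7 = 6.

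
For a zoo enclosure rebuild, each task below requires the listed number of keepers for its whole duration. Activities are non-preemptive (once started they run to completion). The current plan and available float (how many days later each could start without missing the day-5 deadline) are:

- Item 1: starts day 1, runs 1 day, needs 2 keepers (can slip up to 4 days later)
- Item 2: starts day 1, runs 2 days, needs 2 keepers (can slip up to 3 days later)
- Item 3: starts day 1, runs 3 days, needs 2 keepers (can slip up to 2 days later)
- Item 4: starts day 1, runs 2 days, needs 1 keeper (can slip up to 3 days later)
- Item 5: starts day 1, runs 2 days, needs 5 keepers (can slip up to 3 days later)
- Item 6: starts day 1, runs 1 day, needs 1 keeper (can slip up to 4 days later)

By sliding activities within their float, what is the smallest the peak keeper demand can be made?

5

Early-start (Item 1@1, Item 2@1, Item 3@1, Item 4@1, Item 5@1, Item 6@1) gives peak 13: d1:13  d2:10  d3:2  d4:0  d5:0.
Shift Item 2→2, Item 5→4, Item 6→3.
Schedule Item 1@1, Item 2@2, Item 3@1, Item 4@1, Item 5@4, Item 6@3: d1:5  d2:5  d3:5  d4:5  d5:5 — peak 5.
Total keeper-days = 25 over 5 days ⇒ peak ≥ ⌈25/5⌉ = 5, so 5 is optimal.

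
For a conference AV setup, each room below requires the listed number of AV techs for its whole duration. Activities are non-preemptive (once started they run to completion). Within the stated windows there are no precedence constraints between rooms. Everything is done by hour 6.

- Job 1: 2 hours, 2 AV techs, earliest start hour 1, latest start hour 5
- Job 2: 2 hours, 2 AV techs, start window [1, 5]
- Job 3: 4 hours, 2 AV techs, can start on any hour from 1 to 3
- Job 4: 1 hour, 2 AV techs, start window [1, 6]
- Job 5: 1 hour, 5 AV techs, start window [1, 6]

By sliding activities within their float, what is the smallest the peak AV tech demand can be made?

Early-start (Job 1@1, Job 2@1, Job 3@1, Job 4@1, Job 5@1) gives peak 13: h1:13  h2:6  h3:2  h4:2  h5:0  h6:0.
Shift Job 2→3, Job 4→5, Job 5→6.
Schedule Job 1@1, Job 2@3, Job 3@1, Job 4@5, Job 5@6: h1:4  h2:4  h3:4  h4:4  h5:2  h6:5 — peak 5.

5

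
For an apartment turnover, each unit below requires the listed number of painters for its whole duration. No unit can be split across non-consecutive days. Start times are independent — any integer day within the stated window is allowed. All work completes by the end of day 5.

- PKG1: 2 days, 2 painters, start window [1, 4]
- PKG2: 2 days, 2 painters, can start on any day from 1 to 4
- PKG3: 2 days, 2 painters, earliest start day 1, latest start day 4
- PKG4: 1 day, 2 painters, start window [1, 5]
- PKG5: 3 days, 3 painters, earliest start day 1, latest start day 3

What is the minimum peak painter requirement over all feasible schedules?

5

Early-start (PKG1@1, PKG2@1, PKG3@1, PKG4@1, PKG5@1) gives peak 11: d1:11  d2:9  d3:3  d4:0  d5:0.
Shift PKG3→3, PKG4→5, PKG5→3.
Schedule PKG1@1, PKG2@1, PKG3@3, PKG4@5, PKG5@3: d1:4  d2:4  d3:5  d4:5  d5:5 — peak 5.
Total painter-days = 23 over 5 days ⇒ peak ≥ ⌈23/5⌉ = 5, so 5 is optimal.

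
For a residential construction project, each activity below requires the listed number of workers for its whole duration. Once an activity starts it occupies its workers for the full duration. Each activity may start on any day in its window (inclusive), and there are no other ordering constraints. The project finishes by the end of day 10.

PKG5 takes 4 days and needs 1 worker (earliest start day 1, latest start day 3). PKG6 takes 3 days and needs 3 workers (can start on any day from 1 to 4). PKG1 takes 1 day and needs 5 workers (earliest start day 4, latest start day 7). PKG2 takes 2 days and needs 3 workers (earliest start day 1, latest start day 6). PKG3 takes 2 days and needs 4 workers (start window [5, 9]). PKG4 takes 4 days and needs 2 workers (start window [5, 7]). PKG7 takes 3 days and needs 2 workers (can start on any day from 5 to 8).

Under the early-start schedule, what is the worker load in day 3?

4

At early start, day 3 has: PKG5, PKG6.
Demand: 1 + 3 = 4.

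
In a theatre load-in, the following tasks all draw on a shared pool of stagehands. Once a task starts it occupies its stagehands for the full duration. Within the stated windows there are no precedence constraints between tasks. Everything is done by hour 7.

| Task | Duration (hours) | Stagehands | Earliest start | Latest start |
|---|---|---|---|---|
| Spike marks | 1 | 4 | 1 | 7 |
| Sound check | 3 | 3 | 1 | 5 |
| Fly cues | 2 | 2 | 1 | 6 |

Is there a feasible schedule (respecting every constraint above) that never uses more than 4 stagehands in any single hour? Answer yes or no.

Schedule Spike marks@1, Sound check@2, Fly cues@5: h1:4  h2:3  h3:3  h4:3  h5:2  h6:2  h7:0 — peak 4 ≤ 4.

yes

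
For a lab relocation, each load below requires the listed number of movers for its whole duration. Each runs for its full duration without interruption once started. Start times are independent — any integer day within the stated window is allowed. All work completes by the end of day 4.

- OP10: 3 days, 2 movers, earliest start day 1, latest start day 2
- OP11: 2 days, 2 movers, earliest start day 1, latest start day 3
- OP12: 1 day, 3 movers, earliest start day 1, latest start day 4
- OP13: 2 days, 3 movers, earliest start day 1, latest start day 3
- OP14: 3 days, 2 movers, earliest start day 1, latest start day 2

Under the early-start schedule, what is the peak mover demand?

12

Early-start schedule: OP10@1, OP11@1, OP12@1, OP13@1, OP14@1.
Load per day: day 1: 12, day 2: 9, day 3: 4, day 4: 0.
Peak is 12.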